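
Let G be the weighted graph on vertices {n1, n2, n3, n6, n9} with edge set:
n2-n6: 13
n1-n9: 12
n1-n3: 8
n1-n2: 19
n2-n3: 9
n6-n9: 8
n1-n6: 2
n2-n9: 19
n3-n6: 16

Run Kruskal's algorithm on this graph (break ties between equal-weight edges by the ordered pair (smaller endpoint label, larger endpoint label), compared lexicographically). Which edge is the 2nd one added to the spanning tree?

Sort edges by weight, then run Kruskal:
n1-n6 (2): add. Components now {n2} {n9} {n1,n6} {n3}
n1-n3 (8): add. Components now {n2} {n9} {n1,n3,n6}
n6-n9 (8): add. Components now {n2} {n1,n3,n6,n9}
n2-n3 (9): add. Components now {n1,n2,n3,n6,n9}
The 2nd edge added is n1-n3.

n1-n3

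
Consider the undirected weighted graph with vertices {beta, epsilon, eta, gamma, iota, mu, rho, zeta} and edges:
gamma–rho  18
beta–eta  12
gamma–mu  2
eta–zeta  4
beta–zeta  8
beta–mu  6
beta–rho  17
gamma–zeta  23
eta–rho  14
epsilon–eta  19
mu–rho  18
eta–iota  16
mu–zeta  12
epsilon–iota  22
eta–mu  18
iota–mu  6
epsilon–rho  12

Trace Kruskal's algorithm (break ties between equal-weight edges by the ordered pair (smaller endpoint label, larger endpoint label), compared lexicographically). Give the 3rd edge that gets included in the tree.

Kruskal: consider edges lightest-first.
gamma–mu (2): add — endpoints in different components.
eta–zeta (4): add — endpoints in different components.
beta–mu (6): add — endpoints in different components.
iota–mu (6): add — endpoints in different components.
beta–zeta (8): add — endpoints in different components.
beta–eta (12): skip — eta and beta already connected.
epsilon–rho (12): add — endpoints in different components.
mu–zeta (12): skip — zeta and mu already connected.
eta–rho (14): add — endpoints in different components.
The 3rd edge added is beta–mu.

beta-mu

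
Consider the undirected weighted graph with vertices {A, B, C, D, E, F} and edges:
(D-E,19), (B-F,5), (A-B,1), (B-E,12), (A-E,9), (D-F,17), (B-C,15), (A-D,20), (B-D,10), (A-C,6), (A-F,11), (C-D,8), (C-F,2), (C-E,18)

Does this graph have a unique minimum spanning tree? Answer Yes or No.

Kruskal: consider edges lightest-first.
A-B (1): add — endpoints in different components.
C-F (2): add — endpoints in different components.
B-F (5): add — endpoints in different components.
A-C (6): skip — A and C already connected.
C-D (8): add — endpoints in different components.
A-E (9): add — endpoints in different components.
Every non-tree edge has weight strictly greater than the heaviest edge on the tree path between its endpoints, so the MST is unique.

Yes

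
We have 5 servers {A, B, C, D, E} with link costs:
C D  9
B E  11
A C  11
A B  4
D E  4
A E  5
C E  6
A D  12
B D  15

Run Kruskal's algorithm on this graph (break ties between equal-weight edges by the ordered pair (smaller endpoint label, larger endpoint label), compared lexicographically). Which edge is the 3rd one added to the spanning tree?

Kruskal: consider edges lightest-first.
A B (4): add — endpoints in different components.
D E (4): add — endpoints in different components.
A E (5): add — endpoints in different components.
C E (6): add — endpoints in different components.
The 3rd edge added is A E.

A-E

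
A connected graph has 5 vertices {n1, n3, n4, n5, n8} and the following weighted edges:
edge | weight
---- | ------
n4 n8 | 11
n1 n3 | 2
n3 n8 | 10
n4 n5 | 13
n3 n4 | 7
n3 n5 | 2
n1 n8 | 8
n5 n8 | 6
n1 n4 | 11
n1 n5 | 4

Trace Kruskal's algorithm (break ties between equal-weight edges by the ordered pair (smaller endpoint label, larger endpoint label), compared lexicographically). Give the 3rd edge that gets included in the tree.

Sort edges by weight, then run Kruskal:
n1 n3 (2): add. Components now {n5} {n4} {n8} {n1,n3}
n3 n5 (2): add. Components now {n1,n3,n5} {n4} {n8}
n1 n5 (4): skip — n5 and n1 already connected.
n5 n8 (6): add. Components now {n1,n3,n5,n8} {n4}
n3 n4 (7): add. Components now {n1,n3,n4,n5,n8}
The 3rd edge added is n5 n8.

n5-n8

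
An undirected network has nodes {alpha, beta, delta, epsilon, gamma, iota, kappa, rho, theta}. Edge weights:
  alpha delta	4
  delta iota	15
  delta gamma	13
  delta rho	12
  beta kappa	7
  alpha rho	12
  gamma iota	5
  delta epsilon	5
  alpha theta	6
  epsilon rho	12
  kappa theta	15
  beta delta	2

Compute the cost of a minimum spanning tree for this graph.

Grow the tree from alpha using Prim:
Step 1: cheapest edge leaving the tree is alpha delta (4); add delta.
Step 2: cheapest edge leaving the tree is beta delta (2); add beta.
Step 3: cheapest edge leaving the tree is delta epsilon (5); add epsilon.
Step 4: cheapest edge leaving the tree is alpha theta (6); add theta.
Step 5: cheapest edge leaving the tree is beta kappa (7); add kappa.
Step 6: cheapest edge leaving the tree is alpha rho (12); add rho.
Step 7: cheapest edge leaving the tree is delta gamma (13); add gamma.
Step 8: cheapest edge leaving the tree is gamma iota (5); add iota.
MST edges: alpha delta, beta delta, delta epsilon, alpha theta, beta kappa, alpha rho, delta gamma, gamma iota; total weight 4+2+5+6+7+12+13+5 = 54.

54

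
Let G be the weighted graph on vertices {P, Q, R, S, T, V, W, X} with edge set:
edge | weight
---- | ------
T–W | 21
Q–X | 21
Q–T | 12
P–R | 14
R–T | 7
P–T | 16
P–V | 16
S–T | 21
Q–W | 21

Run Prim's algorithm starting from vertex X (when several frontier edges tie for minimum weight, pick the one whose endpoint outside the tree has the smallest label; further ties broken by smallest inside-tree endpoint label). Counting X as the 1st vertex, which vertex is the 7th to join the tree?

S

Prim's algorithm from X:
Step 1: frontier [Q–X 21] → take Q–X (21); add Q.
Step 2: frontier [Q–T 12, Q–W 21] → take Q–T (12); add T.
Step 3: frontier [Q–W 21, R–T 7, P–T 16, S–T 21, T–W 21] → take R–T (7); add R.
Step 4: frontier [Q–W 21, P–R 14, P–T 16, S–T 21, T–W 21] → take P–R (14); add P.
Step 5: frontier [P–V 16, Q–W 21, S–T 21, T–W 21] → take P–V (16); add V.
Step 6: frontier [Q–W 21, S–T 21, T–W 21] → take S–T (21); add S.
Step 7: frontier [Q–W 21, T–W 21] → take Q–W (21); add W.
Vertex order: X, Q, T, R, P, V, S, W. The 7th vertex is S.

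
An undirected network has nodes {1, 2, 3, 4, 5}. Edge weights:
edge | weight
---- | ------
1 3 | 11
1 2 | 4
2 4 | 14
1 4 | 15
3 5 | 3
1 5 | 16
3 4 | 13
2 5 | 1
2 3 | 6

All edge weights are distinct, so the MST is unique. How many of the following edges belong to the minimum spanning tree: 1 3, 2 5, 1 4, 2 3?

1

Kruskal's algorithm — process edges by increasing weight (ties by edge label):
2 5 (1): add — endpoints in different components.
3 5 (3): add — endpoints in different components.
1 2 (4): add — endpoints in different components.
2 3 (6): skip — 2 and 3 already connected.
1 3 (11): skip — 1 and 3 already connected.
3 4 (13): add — endpoints in different components.
MST edge set: {2 5, 3 5, 1 2, 3 4}.
Of the listed edges, {2 5} are in the MST → 1.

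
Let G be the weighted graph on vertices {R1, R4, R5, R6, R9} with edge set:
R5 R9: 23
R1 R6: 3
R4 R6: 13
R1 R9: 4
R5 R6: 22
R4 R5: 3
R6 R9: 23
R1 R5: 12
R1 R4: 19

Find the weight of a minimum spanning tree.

22

Kruskal: consider edges lightest-first.
R1 R6 (3): add. Components now {R4} {R1,R6} {R5} {R9}
R4 R5 (3): add. Components now {R4,R5} {R1,R6} {R9}
R1 R9 (4): add. Components now {R4,R5} {R1,R6,R9}
R1 R5 (12): add. Components now {R1,R4,R5,R6,R9}
MST edges: R1 R6, R4 R5, R1 R9, R1 R5; total weight 3+3+4+12 = 22.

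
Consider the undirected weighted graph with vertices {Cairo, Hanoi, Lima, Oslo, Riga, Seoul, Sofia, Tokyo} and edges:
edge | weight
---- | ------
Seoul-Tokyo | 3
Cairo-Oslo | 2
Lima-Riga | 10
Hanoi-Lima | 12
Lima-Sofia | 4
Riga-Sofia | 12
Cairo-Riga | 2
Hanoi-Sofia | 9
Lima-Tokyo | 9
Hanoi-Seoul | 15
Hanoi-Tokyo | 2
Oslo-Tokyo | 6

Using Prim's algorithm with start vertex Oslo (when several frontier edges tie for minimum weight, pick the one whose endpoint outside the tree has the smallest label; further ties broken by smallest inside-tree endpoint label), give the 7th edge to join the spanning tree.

Lima-Sofia

Prim's algorithm from Oslo:
Step 1: cheapest edge leaving the tree is Cairo-Oslo (2); add Cairo.
Step 2: cheapest edge leaving the tree is Cairo-Riga (2); add Riga.
Step 3: cheapest edge leaving the tree is Oslo-Tokyo (6); add Tokyo.
Step 4: cheapest edge leaving the tree is Hanoi-Tokyo (2); add Hanoi.
Step 5: cheapest edge leaving the tree is Seoul-Tokyo (3); add Seoul.
Step 6: cheapest edge leaving the tree is Lima-Tokyo (9); add Lima.
Step 7: cheapest edge leaving the tree is Lima-Sofia (4); add Sofia.
The 7th edge added is Lima-Sofia.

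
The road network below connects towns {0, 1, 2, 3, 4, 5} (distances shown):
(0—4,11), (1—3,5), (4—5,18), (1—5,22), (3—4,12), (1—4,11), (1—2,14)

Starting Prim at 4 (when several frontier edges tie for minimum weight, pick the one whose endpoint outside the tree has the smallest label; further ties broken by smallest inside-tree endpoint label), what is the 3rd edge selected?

Grow the tree from 4 using Prim:
Step 1: frontier [0—4 11, 1—4 11, 3—4 12, 4—5 18] → take 0—4 (11); add 0.
Step 2: frontier [1—4 11, 3—4 12, 4—5 18] → take 1—4 (11); add 1.
Step 3: frontier [1—3 5, 1—2 14, 1—5 22, 3—4 12, 4—5 18] → take 1—3 (5); add 3.
Step 4: frontier [1—2 14, 1—5 22, 4—5 18] → take 1—2 (14); add 2.
Step 5: frontier [1—5 22, 4—5 18] → take 4—5 (18); add 5.
The 3rd edge added is 1—3.

1-3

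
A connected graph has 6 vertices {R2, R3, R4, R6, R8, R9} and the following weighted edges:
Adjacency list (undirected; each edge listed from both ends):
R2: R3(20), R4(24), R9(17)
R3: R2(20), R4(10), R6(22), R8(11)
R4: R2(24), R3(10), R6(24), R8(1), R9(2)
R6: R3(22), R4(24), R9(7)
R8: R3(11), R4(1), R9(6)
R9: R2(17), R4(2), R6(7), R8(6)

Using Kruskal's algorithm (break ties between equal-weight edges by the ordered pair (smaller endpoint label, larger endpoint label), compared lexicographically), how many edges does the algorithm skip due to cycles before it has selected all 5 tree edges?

Kruskal's algorithm — process edges by increasing weight (ties by edge label):
R4-R8 (1): add. Components now {R9} {R4,R8} {R2} {R3} {R6}
R4-R9 (2): add. Components now {R4,R8,R9} {R2} {R3} {R6}
R8-R9 (6): skip — R9 and R8 already connected.
R6-R9 (7): add. Components now {R4,R6,R8,R9} {R2} {R3}
R3-R4 (10): add. Components now {R3,R4,R6,R8,R9} {R2}
R3-R8 (11): skip — R8 and R3 already connected.
R2-R9 (17): add. Components now {R2,R3,R4,R6,R8,R9}
Edges rejected before the tree was complete: 2.

2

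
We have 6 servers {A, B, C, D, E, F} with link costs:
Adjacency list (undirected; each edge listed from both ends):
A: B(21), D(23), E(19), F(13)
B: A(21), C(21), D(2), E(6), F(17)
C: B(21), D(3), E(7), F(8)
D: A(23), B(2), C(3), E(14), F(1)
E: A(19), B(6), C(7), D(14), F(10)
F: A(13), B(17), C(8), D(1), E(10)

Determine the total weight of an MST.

25

Kruskal: consider edges lightest-first.
D F (1): add. Components now {A} {B} {C} {D,F} {E}
B D (2): add. Components now {A} {B,D,F} {C} {E}
C D (3): add. Components now {A} {B,C,D,F} {E}
B E (6): add. Components now {A} {B,C,D,E,F}
C E (7): skip — C and E already connected.
C F (8): skip — C and F already connected.
E F (10): skip — E and F already connected.
A F (13): add. Components now {A,B,C,D,E,F}
MST edges: D F, B D, C D, B E, A F; total weight 1+2+3+6+13 = 25.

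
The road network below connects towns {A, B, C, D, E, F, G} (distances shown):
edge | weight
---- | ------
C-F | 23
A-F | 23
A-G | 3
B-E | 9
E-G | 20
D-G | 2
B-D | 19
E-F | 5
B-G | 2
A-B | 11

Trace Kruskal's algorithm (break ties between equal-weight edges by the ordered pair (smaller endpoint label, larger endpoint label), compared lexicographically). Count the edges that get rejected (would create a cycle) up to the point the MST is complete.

4

Kruskal: consider edges lightest-first.
B-G (2): add. Components now {A} {B,G} {C} {D} {E} {F}
D-G (2): add. Components now {A} {B,D,G} {C} {E} {F}
A-G (3): add. Components now {A,B,D,G} {C} {E} {F}
E-F (5): add. Components now {A,B,D,G} {C} {E,F}
B-E (9): add. Components now {A,B,D,E,F,G} {C}
A-B (11): skip — A and B already connected.
B-D (19): skip — B and D already connected.
E-G (20): skip — E and G already connected.
A-F (23): skip — A and F already connected.
C-F (23): add. Components now {A,B,C,D,E,F,G}
Edges rejected before the tree was complete: 4.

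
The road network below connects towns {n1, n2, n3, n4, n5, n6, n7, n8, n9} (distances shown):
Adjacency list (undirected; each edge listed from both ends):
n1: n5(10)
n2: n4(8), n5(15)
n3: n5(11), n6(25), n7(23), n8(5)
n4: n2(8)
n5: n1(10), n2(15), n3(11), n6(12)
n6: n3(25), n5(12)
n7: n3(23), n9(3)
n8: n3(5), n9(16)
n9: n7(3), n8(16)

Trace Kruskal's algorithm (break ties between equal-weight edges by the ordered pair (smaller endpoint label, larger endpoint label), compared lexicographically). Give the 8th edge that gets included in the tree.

Sort edges by weight, then run Kruskal:
n7—n9 (3): add — endpoints in different components.
n3—n8 (5): add — endpoints in different components.
n2—n4 (8): add — endpoints in different components.
n1—n5 (10): add — endpoints in different components.
n3—n5 (11): add — endpoints in different components.
n5—n6 (12): add — endpoints in different components.
n2—n5 (15): add — endpoints in different components.
n8—n9 (16): add — endpoints in different components.
The 8th edge added is n8—n9.

n8-n9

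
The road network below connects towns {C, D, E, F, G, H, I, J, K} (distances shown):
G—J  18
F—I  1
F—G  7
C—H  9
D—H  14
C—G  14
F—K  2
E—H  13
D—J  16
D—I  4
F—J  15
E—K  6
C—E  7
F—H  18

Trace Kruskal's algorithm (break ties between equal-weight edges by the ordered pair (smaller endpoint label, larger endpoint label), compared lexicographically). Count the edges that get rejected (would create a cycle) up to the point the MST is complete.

3

Kruskal: consider edges lightest-first.
F—I (1): add — endpoints in different components.
F—K (2): add — endpoints in different components.
D—I (4): add — endpoints in different components.
E—K (6): add — endpoints in different components.
C—E (7): add — endpoints in different components.
F—G (7): add — endpoints in different components.
C—H (9): add — endpoints in different components.
E—H (13): skip — E and H already connected.
C—G (14): skip — C and G already connected.
D—H (14): skip — D and H already connected.
F—J (15): add — endpoints in different components.
Edges rejected before the tree was complete: 3.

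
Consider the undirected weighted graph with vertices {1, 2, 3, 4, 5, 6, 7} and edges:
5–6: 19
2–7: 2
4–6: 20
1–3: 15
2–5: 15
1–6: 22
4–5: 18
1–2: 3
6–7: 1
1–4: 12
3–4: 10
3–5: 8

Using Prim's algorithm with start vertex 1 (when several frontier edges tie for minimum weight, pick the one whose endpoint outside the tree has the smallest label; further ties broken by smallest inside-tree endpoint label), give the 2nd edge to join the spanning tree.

Grow the tree from 1 using Prim:
Step 1: frontier [1–2 3, 1–4 12, 1–3 15, 1–6 22] → take 1–2 (3); add 2.
Step 2: frontier [1–4 12, 1–3 15, 1–6 22, 2–7 2, 2–5 15] → take 2–7 (2); add 7.
Step 3: frontier [1–4 12, 1–3 15, 1–6 22, 2–5 15, 6–7 1] → take 6–7 (1); add 6.
Step 4: frontier [1–4 12, 1–3 15, 2–5 15, 5–6 19, 4–6 20] → take 1–4 (12); add 4.
Step 5: frontier [1–3 15, 2–5 15, 3–4 10, 4–5 18, 5–6 19] → take 3–4 (10); add 3.
Step 6: frontier [2–5 15, 3–5 8, 4–5 18, 5–6 19] → take 3–5 (8); add 5.
The 2nd edge added is 2–7.

2-7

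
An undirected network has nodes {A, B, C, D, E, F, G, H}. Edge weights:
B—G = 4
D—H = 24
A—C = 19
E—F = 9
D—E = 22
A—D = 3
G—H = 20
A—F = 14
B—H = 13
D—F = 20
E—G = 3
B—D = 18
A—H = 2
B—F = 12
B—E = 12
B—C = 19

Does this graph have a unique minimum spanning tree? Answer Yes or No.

No

Kruskal's algorithm — process edges by increasing weight (ties by edge label):
A—H (2): add — endpoints in different components.
A—D (3): add — endpoints in different components.
E—G (3): add — endpoints in different components.
B—G (4): add — endpoints in different components.
E—F (9): add — endpoints in different components.
B—E (12): skip — B and E already connected.
B—F (12): skip — B and F already connected.
B—H (13): add — endpoints in different components.
A—F (14): skip — A and F already connected.
B—D (18): skip — B and D already connected.
A—C (19): add — endpoints in different components.
Non-tree edge B—C has weight 19, equal to the heaviest edge on its tree cycle — swapping gives another MST of the same weight. Not unique.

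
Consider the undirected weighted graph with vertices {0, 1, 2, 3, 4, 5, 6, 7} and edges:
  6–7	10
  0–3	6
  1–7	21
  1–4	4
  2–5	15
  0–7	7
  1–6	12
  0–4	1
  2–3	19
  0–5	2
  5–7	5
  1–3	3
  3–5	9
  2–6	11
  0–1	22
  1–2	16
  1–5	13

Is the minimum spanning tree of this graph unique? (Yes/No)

Kruskal: consider edges lightest-first.
0–4 (1): add — endpoints in different components.
0–5 (2): add — endpoints in different components.
1–3 (3): add — endpoints in different components.
1–4 (4): add — endpoints in different components.
5–7 (5): add — endpoints in different components.
0–3 (6): skip — 0 and 3 already connected.
0–7 (7): skip — 0 and 7 already connected.
3–5 (9): skip — 3 and 5 already connected.
6–7 (10): add — endpoints in different components.
2–6 (11): add — endpoints in different components.
Every non-tree edge has weight strictly greater than the heaviest edge on the tree path between its endpoints, so the MST is unique.

Yes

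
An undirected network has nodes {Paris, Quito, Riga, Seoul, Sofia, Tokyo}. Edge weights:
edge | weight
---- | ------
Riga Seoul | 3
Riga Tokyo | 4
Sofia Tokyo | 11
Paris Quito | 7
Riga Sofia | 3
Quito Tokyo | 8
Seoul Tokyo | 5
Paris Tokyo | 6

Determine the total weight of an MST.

23

Prim, starting at Sofia.
Step 1: frontier [Riga Sofia 3, Sofia Tokyo 11] → take Riga Sofia (3); add Riga.
Step 2: frontier [Riga Seoul 3, Riga Tokyo 4, Sofia Tokyo 11] → take Riga Seoul (3); add Seoul.
Step 3: frontier [Riga Tokyo 4, Seoul Tokyo 5, Sofia Tokyo 11] → take Riga Tokyo (4); add Tokyo.
Step 4: frontier [Paris Tokyo 6, Quito Tokyo 8] → take Paris Tokyo (6); add Paris.
Step 5: frontier [Paris Quito 7, Quito Tokyo 8] → take Paris Quito (7); add Quito.
MST edges: Riga Sofia, Riga Seoul, Riga Tokyo, Paris Tokyo, Paris Quito; total weight 3+3+4+6+7 = 23.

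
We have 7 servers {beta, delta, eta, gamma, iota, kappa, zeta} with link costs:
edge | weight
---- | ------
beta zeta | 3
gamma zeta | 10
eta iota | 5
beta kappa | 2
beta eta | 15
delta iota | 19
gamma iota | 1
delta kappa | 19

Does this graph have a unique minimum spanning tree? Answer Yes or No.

No

Kruskal: consider edges lightest-first.
gamma iota (1): add — endpoints in different components.
beta kappa (2): add — endpoints in different components.
beta zeta (3): add — endpoints in different components.
eta iota (5): add — endpoints in different components.
gamma zeta (10): add — endpoints in different components.
beta eta (15): skip — beta and eta already connected.
delta iota (19): add — endpoints in different components.
Non-tree edge delta kappa has weight 19, equal to the heaviest edge on its tree cycle — swapping gives another MST of the same weight. Not unique.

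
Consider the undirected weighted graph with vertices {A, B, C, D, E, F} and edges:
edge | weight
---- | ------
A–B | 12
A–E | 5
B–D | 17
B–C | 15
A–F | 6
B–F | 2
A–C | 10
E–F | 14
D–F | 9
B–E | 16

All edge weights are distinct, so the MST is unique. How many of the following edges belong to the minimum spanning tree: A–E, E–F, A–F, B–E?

Kruskal: consider edges lightest-first.
B–F (2): add — endpoints in different components.
A–E (5): add — endpoints in different components.
A–F (6): add — endpoints in different components.
D–F (9): add — endpoints in different components.
A–C (10): add — endpoints in different components.
MST edge set: {B–F, A–E, A–F, D–F, A–C}.
Of the listed edges, {A–E, A–F} are in the MST → 2.

2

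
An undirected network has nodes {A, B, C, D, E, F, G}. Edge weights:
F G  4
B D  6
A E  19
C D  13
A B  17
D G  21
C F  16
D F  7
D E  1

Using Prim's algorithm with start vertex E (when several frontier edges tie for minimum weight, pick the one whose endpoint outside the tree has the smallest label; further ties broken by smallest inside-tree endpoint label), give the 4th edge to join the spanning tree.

Grow the tree from E using Prim:
Step 1: frontier [D E 1, A E 19] → take D E (1); add D.
Step 2: frontier [B D 6, D F 7, C D 13, D G 21, A E 19] → take B D (6); add B.
Step 3: frontier [A B 17, D F 7, C D 13, D G 21, A E 19] → take D F (7); add F.
Step 4: frontier [A B 17, C D 13, D G 21, A E 19, F G 4, C F 16] → take F G (4); add G.
Step 5: frontier [A B 17, C D 13, A E 19, C F 16] → take C D (13); add C.
Step 6: frontier [A B 17, A E 19] → take A B (17); add A.
The 4th edge added is F G.

F-G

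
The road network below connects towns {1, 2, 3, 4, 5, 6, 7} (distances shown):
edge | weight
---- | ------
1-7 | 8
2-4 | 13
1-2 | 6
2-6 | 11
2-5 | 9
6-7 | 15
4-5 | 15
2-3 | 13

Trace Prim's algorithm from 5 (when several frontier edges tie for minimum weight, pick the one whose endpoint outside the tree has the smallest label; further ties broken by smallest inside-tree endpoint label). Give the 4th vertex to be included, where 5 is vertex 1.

7

Prim's algorithm from 5:
Step 1: cheapest edge leaving the tree is 2-5 (9); add 2.
Step 2: cheapest edge leaving the tree is 1-2 (6); add 1.
Step 3: cheapest edge leaving the tree is 1-7 (8); add 7.
Step 4: cheapest edge leaving the tree is 2-6 (11); add 6.
Step 5: cheapest edge leaving the tree is 2-3 (13); add 3.
Step 6: cheapest edge leaving the tree is 2-4 (13); add 4.
Vertex order: 5, 2, 1, 7, 6, 3, 4. The 4th vertex is 7.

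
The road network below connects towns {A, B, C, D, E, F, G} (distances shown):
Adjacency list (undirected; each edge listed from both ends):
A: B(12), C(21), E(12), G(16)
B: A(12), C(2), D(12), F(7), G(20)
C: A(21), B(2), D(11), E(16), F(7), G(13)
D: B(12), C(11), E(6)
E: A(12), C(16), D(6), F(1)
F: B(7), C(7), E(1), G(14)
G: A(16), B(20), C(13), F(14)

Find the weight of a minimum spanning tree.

Grow the tree from A using Prim:
Step 1: cheapest edge leaving the tree is A B (12); add B.
Step 2: cheapest edge leaving the tree is B C (2); add C.
Step 3: cheapest edge leaving the tree is B F (7); add F.
Step 4: cheapest edge leaving the tree is E F (1); add E.
Step 5: cheapest edge leaving the tree is D E (6); add D.
Step 6: cheapest edge leaving the tree is C G (13); add G.
MST edges: A B, B C, B F, E F, D E, C G; total weight 12+2+7+1+6+13 = 41.

41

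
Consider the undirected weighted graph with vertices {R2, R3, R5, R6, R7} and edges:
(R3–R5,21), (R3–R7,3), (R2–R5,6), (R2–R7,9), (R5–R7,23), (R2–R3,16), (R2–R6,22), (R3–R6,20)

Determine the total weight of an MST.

Kruskal's algorithm — process edges by increasing weight (ties by edge label):
R3–R7 (3): add. Components now {R6} {R3,R7} {R5} {R2}
R2–R5 (6): add. Components now {R6} {R3,R7} {R2,R5}
R2–R7 (9): add. Components now {R6} {R2,R3,R5,R7}
R2–R3 (16): skip — R3 and R2 already connected.
R3–R6 (20): add. Components now {R2,R3,R5,R6,R7}
MST edges: R3–R7, R2–R5, R2–R7, R3–R6; total weight 3+6+9+20 = 38.

38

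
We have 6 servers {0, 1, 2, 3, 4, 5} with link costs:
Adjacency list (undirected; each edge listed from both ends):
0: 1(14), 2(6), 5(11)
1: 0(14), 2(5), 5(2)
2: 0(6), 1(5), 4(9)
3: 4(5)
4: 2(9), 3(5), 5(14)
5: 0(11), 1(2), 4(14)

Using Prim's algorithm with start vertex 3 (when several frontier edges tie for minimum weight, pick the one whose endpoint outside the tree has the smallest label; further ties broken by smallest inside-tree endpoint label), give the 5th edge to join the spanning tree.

Prim's algorithm from 3:
Step 1: frontier [3–4 5] → take 3–4 (5); add 4.
Step 2: frontier [2–4 9, 4–5 14] → take 2–4 (9); add 2.
Step 3: frontier [1–2 5, 0–2 6, 4–5 14] → take 1–2 (5); add 1.
Step 4: frontier [1–5 2, 0–1 14, 0–2 6, 4–5 14] → take 1–5 (2); add 5.
Step 5: frontier [0–1 14, 0–2 6, 0–5 11] → take 0–2 (6); add 0.
The 5th edge added is 0–2.

0-2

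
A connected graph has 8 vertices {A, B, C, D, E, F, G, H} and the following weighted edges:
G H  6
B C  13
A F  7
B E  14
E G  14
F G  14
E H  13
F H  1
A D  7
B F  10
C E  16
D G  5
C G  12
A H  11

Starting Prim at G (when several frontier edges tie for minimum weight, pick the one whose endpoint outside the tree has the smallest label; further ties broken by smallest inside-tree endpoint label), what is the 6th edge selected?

Grow the tree from G using Prim:
Step 1: cheapest edge leaving the tree is D G (5); add D.
Step 2: cheapest edge leaving the tree is G H (6); add H.
Step 3: cheapest edge leaving the tree is F H (1); add F.
Step 4: cheapest edge leaving the tree is A D (7); add A.
Step 5: cheapest edge leaving the tree is B F (10); add B.
Step 6: cheapest edge leaving the tree is C G (12); add C.
Step 7: cheapest edge leaving the tree is E H (13); add E.
The 6th edge added is C G.

C-G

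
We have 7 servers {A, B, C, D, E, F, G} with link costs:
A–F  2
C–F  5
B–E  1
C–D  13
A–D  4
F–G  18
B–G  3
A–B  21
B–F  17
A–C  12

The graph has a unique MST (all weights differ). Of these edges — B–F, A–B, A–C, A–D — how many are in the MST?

2

Sort edges by weight, then run Kruskal:
B–E (1): add — endpoints in different components.
A–F (2): add — endpoints in different components.
B–G (3): add — endpoints in different components.
A–D (4): add — endpoints in different components.
C–F (5): add — endpoints in different components.
A–C (12): skip — A and C already connected.
C–D (13): skip — C and D already connected.
B–F (17): add — endpoints in different components.
MST edge set: {B–E, A–F, B–G, A–D, C–F, B–F}.
Of the listed edges, {B–F, A–D} are in the MST → 2.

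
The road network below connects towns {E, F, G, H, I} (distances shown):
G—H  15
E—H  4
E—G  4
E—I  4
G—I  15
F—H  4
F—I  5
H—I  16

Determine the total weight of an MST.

16

Sort edges by weight, then run Kruskal:
E—G (4): add — endpoints in different components.
E—H (4): add — endpoints in different components.
E—I (4): add — endpoints in different components.
F—H (4): add — endpoints in different components.
MST edges: E—G, E—H, E—I, F—H; total weight 4+4+4+4 = 16.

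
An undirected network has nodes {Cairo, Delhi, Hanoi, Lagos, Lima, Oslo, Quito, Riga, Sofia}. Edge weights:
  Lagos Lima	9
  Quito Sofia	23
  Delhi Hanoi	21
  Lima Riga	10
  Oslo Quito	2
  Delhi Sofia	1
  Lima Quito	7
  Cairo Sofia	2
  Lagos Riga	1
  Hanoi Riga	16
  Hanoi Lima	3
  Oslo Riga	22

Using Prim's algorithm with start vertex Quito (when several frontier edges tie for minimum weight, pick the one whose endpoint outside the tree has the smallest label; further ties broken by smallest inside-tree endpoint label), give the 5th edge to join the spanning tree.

Prim, starting at Quito.
Step 1: cheapest edge leaving the tree is Oslo Quito (2); add Oslo.
Step 2: cheapest edge leaving the tree is Lima Quito (7); add Lima.
Step 3: cheapest edge leaving the tree is Hanoi Lima (3); add Hanoi.
Step 4: cheapest edge leaving the tree is Lagos Lima (9); add Lagos.
Step 5: cheapest edge leaving the tree is Lagos Riga (1); add Riga.
Step 6: cheapest edge leaving the tree is Delhi Hanoi (21); add Delhi.
Step 7: cheapest edge leaving the tree is Delhi Sofia (1); add Sofia.
Step 8: cheapest edge leaving the tree is Cairo Sofia (2); add Cairo.
The 5th edge added is Lagos Riga.

Lagos-Riga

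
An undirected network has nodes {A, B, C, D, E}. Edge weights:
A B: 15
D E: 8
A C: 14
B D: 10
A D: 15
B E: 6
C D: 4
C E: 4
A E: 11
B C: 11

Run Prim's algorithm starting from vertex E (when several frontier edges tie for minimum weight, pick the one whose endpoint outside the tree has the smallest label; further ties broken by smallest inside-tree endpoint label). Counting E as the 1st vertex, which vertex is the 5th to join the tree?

A

Grow the tree from E using Prim:
Step 1: frontier [C E 4, B E 6, D E 8, A E 11] → take C E (4); add C.
Step 2: frontier [C D 4, B C 11, A C 14, B E 6, D E 8, A E 11] → take C D (4); add D.
Step 3: frontier [B C 11, A C 14, B D 10, A D 15, B E 6, A E 11] → take B E (6); add B.
Step 4: frontier [A B 15, A C 14, A D 15, A E 11] → take A E (11); add A.
Vertex order: E, C, D, B, A. The 5th vertex is A.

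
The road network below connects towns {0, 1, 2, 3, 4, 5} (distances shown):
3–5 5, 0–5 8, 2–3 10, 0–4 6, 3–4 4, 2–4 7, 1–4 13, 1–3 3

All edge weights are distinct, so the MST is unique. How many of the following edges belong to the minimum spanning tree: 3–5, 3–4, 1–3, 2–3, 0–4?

4

Kruskal: consider edges lightest-first.
1–3 (3): add — endpoints in different components.
3–4 (4): add — endpoints in different components.
3–5 (5): add — endpoints in different components.
0–4 (6): add — endpoints in different components.
2–4 (7): add — endpoints in different components.
MST edge set: {1–3, 3–4, 3–5, 0–4, 2–4}.
Of the listed edges, {3–5, 3–4, 1–3, 0–4} are in the MST → 4.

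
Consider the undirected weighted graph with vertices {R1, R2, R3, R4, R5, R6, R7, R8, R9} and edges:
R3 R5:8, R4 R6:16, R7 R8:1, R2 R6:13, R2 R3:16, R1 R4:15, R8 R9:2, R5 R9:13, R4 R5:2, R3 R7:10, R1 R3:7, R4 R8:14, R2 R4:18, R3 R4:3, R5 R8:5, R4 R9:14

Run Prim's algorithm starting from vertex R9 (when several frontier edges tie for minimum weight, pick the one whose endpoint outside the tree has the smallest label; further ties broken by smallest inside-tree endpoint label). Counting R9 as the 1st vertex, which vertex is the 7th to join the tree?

R1

Grow the tree from R9 using Prim:
Step 1: cheapest edge leaving the tree is R8 R9 (2); add R8.
Step 2: cheapest edge leaving the tree is R7 R8 (1); add R7.
Step 3: cheapest edge leaving the tree is R5 R8 (5); add R5.
Step 4: cheapest edge leaving the tree is R4 R5 (2); add R4.
Step 5: cheapest edge leaving the tree is R3 R4 (3); add R3.
Step 6: cheapest edge leaving the tree is R1 R3 (7); add R1.
Step 7: cheapest edge leaving the tree is R2 R3 (16); add R2.
Step 8: cheapest edge leaving the tree is R2 R6 (13); add R6.
Vertex order: R9, R8, R7, R5, R4, R3, R1, R2, R6. The 7th vertex is R1.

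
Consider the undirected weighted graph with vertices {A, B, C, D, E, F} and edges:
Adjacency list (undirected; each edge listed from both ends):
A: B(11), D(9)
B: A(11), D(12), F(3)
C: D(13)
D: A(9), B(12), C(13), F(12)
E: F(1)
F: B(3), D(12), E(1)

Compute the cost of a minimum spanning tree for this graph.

37

Kruskal's algorithm — process edges by increasing weight (ties by edge label):
E—F (1): add — endpoints in different components.
B—F (3): add — endpoints in different components.
A—D (9): add — endpoints in different components.
A—B (11): add — endpoints in different components.
B—D (12): skip — B and D already connected.
D—F (12): skip — D and F already connected.
C—D (13): add — endpoints in different components.
MST edges: E—F, B—F, A—D, A—B, C—D; total weight 1+3+9+11+13 = 37.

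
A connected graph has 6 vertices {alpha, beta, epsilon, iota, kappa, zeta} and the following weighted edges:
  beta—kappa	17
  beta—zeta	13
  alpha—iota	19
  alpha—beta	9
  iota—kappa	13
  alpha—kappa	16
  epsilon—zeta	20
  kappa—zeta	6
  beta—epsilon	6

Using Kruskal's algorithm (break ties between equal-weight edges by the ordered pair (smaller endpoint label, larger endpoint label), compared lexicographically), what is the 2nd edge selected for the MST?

kappa-zeta

Kruskal's algorithm — process edges by increasing weight (ties by edge label):
beta—epsilon (6): add. Components now {iota} {alpha} {beta,epsilon} {kappa} {zeta}
kappa—zeta (6): add. Components now {iota} {alpha} {beta,epsilon} {kappa,zeta}
alpha—beta (9): add. Components now {iota} {alpha,beta,epsilon} {kappa,zeta}
beta—zeta (13): add. Components now {iota} {alpha,beta,epsilon,kappa,zeta}
iota—kappa (13): add. Components now {alpha,beta,epsilon,iota,kappa,zeta}
The 2nd edge added is kappa—zeta.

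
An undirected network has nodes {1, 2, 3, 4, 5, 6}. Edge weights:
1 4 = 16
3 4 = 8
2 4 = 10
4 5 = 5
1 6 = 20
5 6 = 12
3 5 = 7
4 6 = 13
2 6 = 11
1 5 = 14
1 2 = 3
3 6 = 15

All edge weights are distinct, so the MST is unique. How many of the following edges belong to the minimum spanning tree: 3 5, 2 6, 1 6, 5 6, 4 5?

Kruskal's algorithm — process edges by increasing weight (ties by edge label):
1 2 (3): add. Components now {1,2} {3} {4} {5} {6}
4 5 (5): add. Components now {1,2} {3} {4,5} {6}
3 5 (7): add. Components now {1,2} {3,4,5} {6}
3 4 (8): skip — 3 and 4 already connected.
2 4 (10): add. Components now {1,2,3,4,5} {6}
2 6 (11): add. Components now {1,2,3,4,5,6}
MST edge set: {1 2, 4 5, 3 5, 2 4, 2 6}.
Of the listed edges, {3 5, 2 6, 4 5} are in the MST → 3.

3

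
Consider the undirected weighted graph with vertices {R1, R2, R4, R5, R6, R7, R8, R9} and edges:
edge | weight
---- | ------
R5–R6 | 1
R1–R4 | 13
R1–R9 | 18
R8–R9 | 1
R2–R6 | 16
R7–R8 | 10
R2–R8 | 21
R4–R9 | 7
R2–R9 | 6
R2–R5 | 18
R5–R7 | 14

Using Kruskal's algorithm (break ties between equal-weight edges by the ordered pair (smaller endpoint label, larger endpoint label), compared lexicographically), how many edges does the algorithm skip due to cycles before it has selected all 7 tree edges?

0

Sort edges by weight, then run Kruskal:
R5–R6 (1): add — endpoints in different components.
R8–R9 (1): add — endpoints in different components.
R2–R9 (6): add — endpoints in different components.
R4–R9 (7): add — endpoints in different components.
R7–R8 (10): add — endpoints in different components.
R1–R4 (13): add — endpoints in different components.
R5–R7 (14): add — endpoints in different components.
Edges rejected before the tree was complete: 0.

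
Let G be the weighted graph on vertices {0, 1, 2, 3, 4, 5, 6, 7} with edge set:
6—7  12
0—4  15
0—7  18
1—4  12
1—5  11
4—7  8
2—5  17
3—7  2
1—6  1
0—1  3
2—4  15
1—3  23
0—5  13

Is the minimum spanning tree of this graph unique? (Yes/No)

Kruskal: consider edges lightest-first.
1—6 (1): add — endpoints in different components.
3—7 (2): add — endpoints in different components.
0—1 (3): add — endpoints in different components.
4—7 (8): add — endpoints in different components.
1—5 (11): add — endpoints in different components.
1—4 (12): add — endpoints in different components.
6—7 (12): skip — 6 and 7 already connected.
0—5 (13): skip — 0 and 5 already connected.
0—4 (15): skip — 0 and 4 already connected.
2—4 (15): add — endpoints in different components.
Non-tree edge 6—7 has weight 12, equal to the heaviest edge on its tree cycle — swapping gives another MST of the same weight. Not unique.

No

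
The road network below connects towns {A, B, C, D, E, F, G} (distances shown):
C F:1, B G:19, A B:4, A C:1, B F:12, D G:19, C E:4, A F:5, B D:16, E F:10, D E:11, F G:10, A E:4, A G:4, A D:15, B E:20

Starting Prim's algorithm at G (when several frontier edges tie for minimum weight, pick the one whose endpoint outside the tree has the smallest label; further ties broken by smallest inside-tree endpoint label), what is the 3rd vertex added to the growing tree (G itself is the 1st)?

Grow the tree from G using Prim:
Step 1: cheapest edge leaving the tree is A G (4); add A.
Step 2: cheapest edge leaving the tree is A C (1); add C.
Step 3: cheapest edge leaving the tree is C F (1); add F.
Step 4: cheapest edge leaving the tree is A B (4); add B.
Step 5: cheapest edge leaving the tree is A E (4); add E.
Step 6: cheapest edge leaving the tree is D E (11); add D.
Vertex order: G, A, C, F, B, E, D. The 3rd vertex is C.

C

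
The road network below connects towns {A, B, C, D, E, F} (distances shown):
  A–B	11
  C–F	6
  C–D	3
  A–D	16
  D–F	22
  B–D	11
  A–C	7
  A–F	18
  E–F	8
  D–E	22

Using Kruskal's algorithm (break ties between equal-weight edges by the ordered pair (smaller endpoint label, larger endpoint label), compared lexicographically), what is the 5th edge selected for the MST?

Kruskal's algorithm — process edges by increasing weight (ties by edge label):
C–D (3): add — endpoints in different components.
C–F (6): add — endpoints in different components.
A–C (7): add — endpoints in different components.
E–F (8): add — endpoints in different components.
A–B (11): add — endpoints in different components.
The 5th edge added is A–B.

A-B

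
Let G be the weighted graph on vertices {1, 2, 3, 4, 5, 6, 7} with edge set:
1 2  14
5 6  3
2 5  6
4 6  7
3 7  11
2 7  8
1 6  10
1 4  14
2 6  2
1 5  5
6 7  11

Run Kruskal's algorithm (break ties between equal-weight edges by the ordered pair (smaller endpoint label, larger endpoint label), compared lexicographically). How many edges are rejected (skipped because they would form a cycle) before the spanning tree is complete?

2

Kruskal's algorithm — process edges by increasing weight (ties by edge label):
2 6 (2): add — endpoints in different components.
5 6 (3): add — endpoints in different components.
1 5 (5): add — endpoints in different components.
2 5 (6): skip — 2 and 5 already connected.
4 6 (7): add — endpoints in different components.
2 7 (8): add — endpoints in different components.
1 6 (10): skip — 1 and 6 already connected.
3 7 (11): add — endpoints in different components.
Edges rejected before the tree was complete: 2.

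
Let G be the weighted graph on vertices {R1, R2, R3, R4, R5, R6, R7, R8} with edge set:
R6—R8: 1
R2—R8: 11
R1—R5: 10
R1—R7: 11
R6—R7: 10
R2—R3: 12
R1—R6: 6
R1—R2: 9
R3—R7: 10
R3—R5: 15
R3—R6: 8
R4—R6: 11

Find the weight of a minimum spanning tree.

Grow the tree from R5 using Prim:
Step 1: cheapest edge leaving the tree is R1—R5 (10); add R1.
Step 2: cheapest edge leaving the tree is R1—R6 (6); add R6.
Step 3: cheapest edge leaving the tree is R6—R8 (1); add R8.
Step 4: cheapest edge leaving the tree is R3—R6 (8); add R3.
Step 5: cheapest edge leaving the tree is R1—R2 (9); add R2.
Step 6: cheapest edge leaving the tree is R3—R7 (10); add R7.
Step 7: cheapest edge leaving the tree is R4—R6 (11); add R4.
MST edges: R1—R5, R1—R6, R6—R8, R3—R6, R1—R2, R3—R7, R4—R6; total weight 10+6+1+8+9+10+11 = 55.

55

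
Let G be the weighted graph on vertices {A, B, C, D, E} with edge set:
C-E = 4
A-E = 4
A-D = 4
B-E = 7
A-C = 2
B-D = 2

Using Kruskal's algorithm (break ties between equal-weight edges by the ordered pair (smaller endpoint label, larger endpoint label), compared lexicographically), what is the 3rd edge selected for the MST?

Kruskal's algorithm — process edges by increasing weight (ties by edge label):
A-C (2): add. Components now {A,C} {B} {D} {E}
B-D (2): add. Components now {A,C} {B,D} {E}
A-D (4): add. Components now {A,B,C,D} {E}
A-E (4): add. Components now {A,B,C,D,E}
The 3rd edge added is A-D.

A-D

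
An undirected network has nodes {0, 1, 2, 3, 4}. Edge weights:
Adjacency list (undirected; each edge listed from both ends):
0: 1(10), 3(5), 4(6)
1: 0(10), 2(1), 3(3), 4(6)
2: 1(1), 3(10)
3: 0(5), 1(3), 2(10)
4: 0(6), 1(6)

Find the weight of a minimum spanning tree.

15

Prim, starting at 4.
Step 1: frontier [0–4 6, 1–4 6] → take 0–4 (6); add 0.
Step 2: frontier [0–3 5, 0–1 10, 1–4 6] → take 0–3 (5); add 3.
Step 3: frontier [0–1 10, 1–3 3, 2–3 10, 1–4 6] → take 1–3 (3); add 1.
Step 4: frontier [1–2 1, 2–3 10] → take 1–2 (1); add 2.
MST edges: 0–4, 0–3, 1–3, 1–2; total weight 6+5+3+1 = 15.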